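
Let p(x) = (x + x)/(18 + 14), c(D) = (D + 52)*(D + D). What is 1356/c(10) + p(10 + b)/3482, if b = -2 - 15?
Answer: 9442099/8635360 ≈ 1.0934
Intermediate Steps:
c(D) = 2*D*(52 + D) (c(D) = (52 + D)*(2*D) = 2*D*(52 + D))
b = -17
p(x) = x/16 (p(x) = (2*x)/32 = (2*x)*(1/32) = x/16)
1356/c(10) + p(10 + b)/3482 = 1356/((2*10*(52 + 10))) + ((10 - 17)/16)/3482 = 1356/((2*10*62)) + ((1/16)*(-7))*(1/3482) = 1356/1240 - 7/16*1/3482 = 1356*(1/1240) - 7/55712 = 339/310 - 7/55712 = 9442099/8635360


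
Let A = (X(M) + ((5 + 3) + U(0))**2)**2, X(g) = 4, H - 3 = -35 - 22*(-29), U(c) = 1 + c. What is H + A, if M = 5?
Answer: 7831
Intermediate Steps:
H = 606 (H = 3 + (-35 - 22*(-29)) = 3 + (-35 + 638) = 3 + 603 = 606)
A = 7225 (A = (4 + ((5 + 3) + (1 + 0))**2)**2 = (4 + (8 + 1)**2)**2 = (4 + 9**2)**2 = (4 + 81)**2 = 85**2 = 7225)
H + A = 606 + 7225 = 7831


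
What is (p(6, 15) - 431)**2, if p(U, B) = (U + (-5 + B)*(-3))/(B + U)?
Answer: 9150625/49 ≈ 1.8675e+5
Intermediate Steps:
p(U, B) = (15 + U - 3*B)/(B + U) (p(U, B) = (U + (15 - 3*B))/(B + U) = (15 + U - 3*B)/(B + U))
(p(6, 15) - 431)**2 = ((15 + 6 - 3*15)/(15 + 6) - 431)**2 = ((15 + 6 - 45)/21 - 431)**2 = ((1/21)*(-24) - 431)**2 = (-8/7 - 431)**2 = (-3025/7)**2 = 9150625/49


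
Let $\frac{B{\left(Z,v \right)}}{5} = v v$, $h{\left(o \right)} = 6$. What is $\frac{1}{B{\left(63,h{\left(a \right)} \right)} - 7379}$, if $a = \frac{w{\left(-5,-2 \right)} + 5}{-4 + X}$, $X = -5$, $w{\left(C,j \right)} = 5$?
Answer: $- \frac{1}{7199} \approx -0.00013891$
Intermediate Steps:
$a = - \frac{10}{9}$ ($a = \frac{5 + 5}{-4 - 5} = \frac{10}{-9} = 10 \left(- \frac{1}{9}\right) = - \frac{10}{9} \approx -1.1111$)
$B{\left(Z,v \right)} = 5 v^{2}$ ($B{\left(Z,v \right)} = 5 v v = 5 v^{2}$)
$\frac{1}{B{\left(63,h{\left(a \right)} \right)} - 7379} = \frac{1}{5 \cdot 6^{2} - 7379} = \frac{1}{5 \cdot 36 - 7379} = \frac{1}{180 - 7379} = \frac{1}{-7199} = - \frac{1}{7199}$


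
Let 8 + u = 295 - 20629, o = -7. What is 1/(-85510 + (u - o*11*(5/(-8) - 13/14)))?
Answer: -8/847773 ≈ -9.4365e-6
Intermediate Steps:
u = -20342 (u = -8 + (295 - 20629) = -8 - 20334 = -20342)
1/(-85510 + (u - o*11*(5/(-8) - 13/14))) = 1/(-85510 + (-20342 - (-7*11)*(5/(-8) - 13/14))) = 1/(-85510 + (-20342 - (-77)*(5*(-⅛) - 13*1/14))) = 1/(-85510 + (-20342 - (-77)*(-5/8 - 13/14))) = 1/(-85510 + (-20342 - (-77)*(-87)/56)) = 1/(-85510 + (-20342 - 1*957/8)) = 1/(-85510 + (-20342 - 957/8)) = 1/(-85510 - 163693/8) = 1/(-847773/8) = -8/847773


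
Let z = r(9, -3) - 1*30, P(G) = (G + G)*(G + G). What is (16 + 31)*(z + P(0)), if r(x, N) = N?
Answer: -1551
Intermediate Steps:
P(G) = 4*G² (P(G) = (2*G)*(2*G) = 4*G²)
z = -33 (z = -3 - 1*30 = -3 - 30 = -33)
(16 + 31)*(z + P(0)) = (16 + 31)*(-33 + 4*0²) = 47*(-33 + 4*0) = 47*(-33 + 0) = 47*(-33) = -1551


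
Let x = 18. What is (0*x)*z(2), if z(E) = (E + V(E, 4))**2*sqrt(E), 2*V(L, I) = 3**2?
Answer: 0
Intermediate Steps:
V(L, I) = 9/2 (V(L, I) = (1/2)*3**2 = (1/2)*9 = 9/2)
z(E) = sqrt(E)*(9/2 + E)**2 (z(E) = (E + 9/2)**2*sqrt(E) = (9/2 + E)**2*sqrt(E) = sqrt(E)*(9/2 + E)**2)
(0*x)*z(2) = (0*18)*(sqrt(2)*(9 + 2*2)**2/4) = 0*(sqrt(2)*(9 + 4)**2/4) = 0*((1/4)*sqrt(2)*13**2) = 0*((1/4)*sqrt(2)*169) = 0*(169*sqrt(2)/4) = 0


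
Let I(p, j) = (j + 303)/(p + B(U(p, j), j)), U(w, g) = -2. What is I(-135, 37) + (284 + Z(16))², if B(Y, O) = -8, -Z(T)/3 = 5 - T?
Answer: 14369587/143 ≈ 1.0049e+5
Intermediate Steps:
Z(T) = -15 + 3*T (Z(T) = -3*(5 - T) = -15 + 3*T)
I(p, j) = (303 + j)/(-8 + p) (I(p, j) = (j + 303)/(p - 8) = (303 + j)/(-8 + p))
I(-135, 37) + (284 + Z(16))² = (303 + 37)/(-8 - 135) + (284 + (-15 + 3*16))² = 340/(-143) + (284 + (-15 + 48))² = -1/143*340 + (284 + 33)² = -340/143 + 317² = -340/143 + 100489 = 14369587/143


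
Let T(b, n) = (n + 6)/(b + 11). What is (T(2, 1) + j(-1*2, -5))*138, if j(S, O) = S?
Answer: -2622/13 ≈ -201.69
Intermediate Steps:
T(b, n) = (6 + n)/(11 + b)
(T(2, 1) + j(-1*2, -5))*138 = ((6 + 1)/(11 + 2) - 1*2)*138 = (7/13 - 2)*138 = -19/13*138 = -2622/13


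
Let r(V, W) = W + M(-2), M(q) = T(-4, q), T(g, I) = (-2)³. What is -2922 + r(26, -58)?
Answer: -2988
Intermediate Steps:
T(g, I) = -8
M(q) = -8
r(V, W) = -8 + W (r(V, W) = W - 8 = -8 + W)
-2922 + r(26, -58) = -2922 + (-8 - 58) = -2922 - 66 = -2988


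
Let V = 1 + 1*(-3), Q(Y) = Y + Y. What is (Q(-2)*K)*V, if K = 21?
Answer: 168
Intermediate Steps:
Q(Y) = 2*Y
V = -2 (V = 1 - 3 = -2)
(Q(-2)*K)*V = ((2*(-2))*21)*(-2) = -4*21*(-2) = -84*(-2) = 168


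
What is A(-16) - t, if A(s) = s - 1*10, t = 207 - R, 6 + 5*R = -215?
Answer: -1386/5 ≈ -277.20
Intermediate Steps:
R = -221/5 (R = -6/5 + (⅕)*(-215) = -6/5 - 43 = -221/5 ≈ -44.200)
t = 1256/5 (t = 207 - 1*(-221/5) = 207 + 221/5 = 1256/5 ≈ 251.20)
A(s) = -10 + s (A(s) = s - 10 = -10 + s)
A(-16) - t = (-10 - 16) - 1*1256/5 = -26 - 1256/5 = -1386/5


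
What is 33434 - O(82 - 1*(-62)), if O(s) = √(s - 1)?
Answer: 33434 - √143 ≈ 33422.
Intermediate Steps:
O(s) = √(-1 + s)
33434 - O(82 - 1*(-62)) = 33434 - √(-1 + (82 - 1*(-62))) = 33434 - √(-1 + (82 + 62)) = 33434 - √(-1 + 144) = 33434 - √143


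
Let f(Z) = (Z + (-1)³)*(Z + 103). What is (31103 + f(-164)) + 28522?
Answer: 69690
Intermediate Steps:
f(Z) = (-1 + Z)*(103 + Z) (f(Z) = (Z - 1)*(103 + Z) = (-1 + Z)*(103 + Z))
(31103 + f(-164)) + 28522 = (31103 + (-103 + (-164)² + 102*(-164))) + 28522 = (31103 + (-103 + 26896 - 16728)) + 28522 = (31103 + 10065) + 28522 = 41168 + 28522 = 69690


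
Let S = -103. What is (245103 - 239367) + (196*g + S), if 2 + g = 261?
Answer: 56397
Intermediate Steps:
g = 259 (g = -2 + 261 = 259)
(245103 - 239367) + (196*g + S) = (245103 - 239367) + (196*259 - 103) = 5736 + (50764 - 103) = 5736 + 50661 = 56397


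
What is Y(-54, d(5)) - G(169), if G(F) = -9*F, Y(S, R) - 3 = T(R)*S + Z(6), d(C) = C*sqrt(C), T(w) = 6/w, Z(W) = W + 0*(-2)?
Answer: 1530 - 324*sqrt(5)/25 ≈ 1501.0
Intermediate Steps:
Z(W) = W (Z(W) = W + 0 = W)
d(C) = C**(3/2)
Y(S, R) = 9 + 6*S/R (Y(S, R) = 3 + ((6/R)*S + 6) = 3 + (6*S/R + 6) = 3 + (6 + 6*S/R) = 9 + 6*S/R)
Y(-54, d(5)) - G(169) = (9 + 6*(-54)/5**(3/2)) - (-9)*169 = (9 + 6*(-54)/(5*sqrt(5))) - 1*(-1521) = (9 + 6*(-54)*(sqrt(5)/25)) + 1521 = (9 - 324*sqrt(5)/25) + 1521 = 1530 - 324*sqrt(5)/25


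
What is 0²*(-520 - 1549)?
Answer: 0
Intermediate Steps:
0²*(-520 - 1549) = 0*(-2069) = 0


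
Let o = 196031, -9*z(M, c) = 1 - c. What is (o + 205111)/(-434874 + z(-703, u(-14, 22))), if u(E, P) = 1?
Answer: -66857/72479 ≈ -0.92243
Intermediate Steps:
z(M, c) = -⅑ + c/9 (z(M, c) = -(1 - c)/9 = -⅑ + c/9)
(o + 205111)/(-434874 + z(-703, u(-14, 22))) = (196031 + 205111)/(-434874 + (-⅑ + (⅑)*1)) = 401142/(-434874 + (-⅑ + ⅑)) = 401142/(-434874 + 0) = 401142/(-434874) = 401142*(-1/434874) = -66857/72479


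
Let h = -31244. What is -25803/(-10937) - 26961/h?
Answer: 1101061389/341715628 ≈ 3.2222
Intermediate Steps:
-25803/(-10937) - 26961/h = -25803/(-10937) - 26961/(-31244) = -25803*(-1/10937) - 26961*(-1/31244) = 25803/10937 + 26961/31244 = 1101061389/341715628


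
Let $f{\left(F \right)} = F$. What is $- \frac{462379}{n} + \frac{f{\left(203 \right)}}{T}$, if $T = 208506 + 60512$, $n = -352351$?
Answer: $\frac{124459801075}{94788761318} \approx 1.313$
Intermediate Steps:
$T = 269018$
$- \frac{462379}{n} + \frac{f{\left(203 \right)}}{T} = - \frac{462379}{-352351} + \frac{203}{269018} = \left(-462379\right) \left(- \frac{1}{352351}\right) + 203 \cdot \frac{1}{269018} = \frac{462379}{352351} + \frac{203}{269018} = \frac{124459801075}{94788761318}$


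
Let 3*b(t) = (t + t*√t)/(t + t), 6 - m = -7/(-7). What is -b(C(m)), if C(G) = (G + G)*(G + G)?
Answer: -11/6 ≈ -1.8333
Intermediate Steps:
m = 5 (m = 6 - (-7)/(-7) = 6 - (-7)*(-1)/7 = 6 - 1*1 = 6 - 1 = 5)
C(G) = 4*G² (C(G) = (2*G)*(2*G) = 4*G²)
b(t) = (t + t^(3/2))/(6*t) (b(t) = ((t + t*√t)/(t + t))/3 = ((t + t^(3/2))/((2*t)))/3 = ((t + t^(3/2))*(1/(2*t)))/3 = ((t + t^(3/2))/(2*t))/3 = (t + t^(3/2))/(6*t))
-b(C(m)) = -(⅙ + √(4*5²)/6) = -(⅙ + √(4*25)/6) = -(⅙ + √100/6) = -(⅙ + (⅙)*10) = -(⅙ + 5/3) = -1*11/6 = -11/6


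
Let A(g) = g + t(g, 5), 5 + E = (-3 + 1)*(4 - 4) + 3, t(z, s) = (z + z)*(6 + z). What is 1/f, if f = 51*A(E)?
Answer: -1/918 ≈ -0.0010893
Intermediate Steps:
t(z, s) = 2*z*(6 + z) (t(z, s) = (2*z)*(6 + z) = 2*z*(6 + z))
E = -2 (E = -5 + ((-3 + 1)*(4 - 4) + 3) = -5 + (-2*0 + 3) = -5 + (0 + 3) = -5 + 3 = -2)
A(g) = g + 2*g*(6 + g)
f = -918 (f = 51*(-2*(13 + 2*(-2))) = 51*(-2*(13 - 4)) = 51*(-2*9) = 51*(-18) = -918)
1/f = 1/(-918) = -1/918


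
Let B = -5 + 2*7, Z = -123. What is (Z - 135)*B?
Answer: -2322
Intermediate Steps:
B = 9 (B = -5 + 14 = 9)
(Z - 135)*B = (-123 - 135)*9 = -258*9 = -2322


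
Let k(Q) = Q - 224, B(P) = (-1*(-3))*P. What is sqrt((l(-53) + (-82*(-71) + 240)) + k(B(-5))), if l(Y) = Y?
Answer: sqrt(5770) ≈ 75.960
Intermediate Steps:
B(P) = 3*P
k(Q) = -224 + Q
sqrt((l(-53) + (-82*(-71) + 240)) + k(B(-5))) = sqrt((-53 + (-82*(-71) + 240)) + (-224 + 3*(-5))) = sqrt((-53 + (5822 + 240)) + (-224 - 15)) = sqrt((-53 + 6062) - 239) = sqrt(6009 - 239) = sqrt(5770)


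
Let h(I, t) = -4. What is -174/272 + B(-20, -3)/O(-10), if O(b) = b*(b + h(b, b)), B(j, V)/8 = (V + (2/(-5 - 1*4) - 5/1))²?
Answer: 1242827/385560 ≈ 3.2234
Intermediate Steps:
B(j, V) = 8*(-47/9 + V)² (B(j, V) = 8*(V + (2/(-5 - 1*4) - 5/1))² = 8*(V + (2/(-5 - 4) - 5*1))² = 8*(V + (2/(-9) - 5))² = 8*(V + (2*(-⅑) - 5))² = 8*(V + (-2/9 - 5))² = 8*(V - 47/9)² = 8*(-47/9 + V)²)
O(b) = b*(-4 + b) (O(b) = b*(b - 4) = b*(-4 + b))
-174/272 + B(-20, -3)/O(-10) = -174/272 + (8*(-47 + 9*(-3))²/81)/((-10*(-4 - 10))) = -174*1/272 + (8*(-47 - 27)²/81)/((-10*(-14))) = -87/136 + ((8/81)*(-74)²)/140 = -87/136 + ((8/81)*5476)*(1/140) = -87/136 + (43808/81)*(1/140) = -87/136 + 10952/2835 = 1242827/385560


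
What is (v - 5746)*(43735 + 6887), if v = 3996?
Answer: -88588500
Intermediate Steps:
(v - 5746)*(43735 + 6887) = (3996 - 5746)*(43735 + 6887) = -1750*50622 = -88588500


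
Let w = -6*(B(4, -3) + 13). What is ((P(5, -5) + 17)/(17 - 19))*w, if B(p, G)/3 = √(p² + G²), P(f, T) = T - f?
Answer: 588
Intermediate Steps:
B(p, G) = 3*√(G² + p²) (B(p, G) = 3*√(p² + G²) = 3*√(G² + p²))
w = -168 (w = -6*(3*√((-3)² + 4²) + 13) = -6*(3*√(9 + 16) + 13) = -6*(3*√25 + 13) = -6*(3*5 + 13) = -6*(15 + 13) = -6*28 = -168)
((P(5, -5) + 17)/(17 - 19))*w = (((-5 - 1*5) + 17)/(17 - 19))*(-168) = (((-5 - 5) + 17)/(-2))*(-168) = ((-10 + 17)*(-½))*(-168) = (7*(-½))*(-168) = -7/2*(-168) = 588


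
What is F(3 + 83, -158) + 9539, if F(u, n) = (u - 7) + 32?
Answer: 9650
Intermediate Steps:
F(u, n) = 25 + u (F(u, n) = (-7 + u) + 32 = 25 + u)
F(3 + 83, -158) + 9539 = (25 + (3 + 83)) + 9539 = (25 + 86) + 9539 = 111 + 9539 = 9650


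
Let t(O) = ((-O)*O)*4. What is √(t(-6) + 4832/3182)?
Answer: 8*I*√5635322/1591 ≈ 11.937*I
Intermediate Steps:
t(O) = -4*O² (t(O) = -O²*4 = -4*O²)
√(t(-6) + 4832/3182) = √(-4*(-6)² + 4832/3182) = √(-4*36 + 4832*(1/3182)) = √(-144 + 2416/1591) = √(-226688/1591) = 8*I*√5635322/1591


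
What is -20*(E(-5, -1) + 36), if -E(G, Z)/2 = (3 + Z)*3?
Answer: -480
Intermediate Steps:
E(G, Z) = -18 - 6*Z (E(G, Z) = -2*(3 + Z)*3 = -2*(9 + 3*Z) = -18 - 6*Z)
-20*(E(-5, -1) + 36) = -20*((-18 - 6*(-1)) + 36) = -20*((-18 + 6) + 36) = -20*(-12 + 36) = -20*24 = -480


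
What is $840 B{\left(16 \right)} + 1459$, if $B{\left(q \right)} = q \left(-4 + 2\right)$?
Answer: $-25421$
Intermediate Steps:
$B{\left(q \right)} = - 2 q$ ($B{\left(q \right)} = q \left(-2\right) = - 2 q$)
$840 B{\left(16 \right)} + 1459 = 840 \left(\left(-2\right) 16\right) + 1459 = 840 \left(-32\right) + 1459 = -26880 + 1459 = -25421$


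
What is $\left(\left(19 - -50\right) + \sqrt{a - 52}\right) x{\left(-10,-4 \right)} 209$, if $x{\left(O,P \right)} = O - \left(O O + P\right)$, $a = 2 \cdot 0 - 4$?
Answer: $-1528626 - 44308 i \sqrt{14} \approx -1.5286 \cdot 10^{6} - 1.6579 \cdot 10^{5} i$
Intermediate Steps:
$a = -4$ ($a = 0 - 4 = -4$)
$x{\left(O,P \right)} = O - P - O^{2}$ ($x{\left(O,P \right)} = O - \left(O^{2} + P\right) = O - \left(P + O^{2}\right) = O - P - O^{2}$)
$\left(\left(19 - -50\right) + \sqrt{a - 52}\right) x{\left(-10,-4 \right)} 209 = \left(\left(19 - -50\right) + \sqrt{-4 - 52}\right) \left(-10 - -4 - \left(-10\right)^{2}\right) 209 = \left(\left(19 + 50\right) + \sqrt{-56}\right) \left(-10 + 4 - 100\right) 209 = \left(69 + 2 i \sqrt{14}\right) \left(-10 + 4 - 100\right) 209 = \left(69 + 2 i \sqrt{14}\right) \left(-106\right) 209 = \left(-7314 - 212 i \sqrt{14}\right) 209 = -1528626 - 44308 i \sqrt{14}$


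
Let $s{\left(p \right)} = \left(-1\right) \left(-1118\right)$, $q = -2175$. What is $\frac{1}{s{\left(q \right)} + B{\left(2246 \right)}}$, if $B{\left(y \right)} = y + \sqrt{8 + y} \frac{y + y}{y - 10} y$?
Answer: $- \frac{262796521}{3583982035864170} + \frac{4934797777 \sqrt{46}}{7167964071728340} \approx 4.596 \cdot 10^{-6}$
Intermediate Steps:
$s{\left(p \right)} = 1118$
$B{\left(y \right)} = y + \frac{2 y^{2} \sqrt{8 + y}}{-10 + y}$ ($B{\left(y \right)} = y + \sqrt{8 + y} \frac{2 y}{-10 + y} y = y + \frac{2 y \sqrt{8 + y}}{-10 + y} y = y + \frac{2 y^{2} \sqrt{8 + y}}{-10 + y}$)
$\frac{1}{s{\left(q \right)} + B{\left(2246 \right)}} = \frac{1}{1118 + \frac{2246 \left(-10 + 2246 + 2 \cdot 2246 \sqrt{8 + 2246}\right)}{-10 + 2246}} = \frac{1}{1118 + \frac{2246 \left(-10 + 2246 + 2 \cdot 2246 \sqrt{2254}\right)}{2236}} = \frac{1}{1118 + 2246 \cdot \frac{1}{2236} \left(-10 + 2246 + 2 \cdot 2246 \cdot 7 \sqrt{46}\right)} = \frac{1}{1118 + 2246 \cdot \frac{1}{2236} \left(-10 + 2246 + 31444 \sqrt{46}\right)} = \frac{1}{1118 + 2246 \cdot \frac{1}{2236} \left(2236 + 31444 \sqrt{46}\right)} = \frac{1}{1118 + \left(2246 + \frac{17655806 \sqrt{46}}{559}\right)} = \frac{1}{3364 + \frac{17655806 \sqrt{46}}{559}}$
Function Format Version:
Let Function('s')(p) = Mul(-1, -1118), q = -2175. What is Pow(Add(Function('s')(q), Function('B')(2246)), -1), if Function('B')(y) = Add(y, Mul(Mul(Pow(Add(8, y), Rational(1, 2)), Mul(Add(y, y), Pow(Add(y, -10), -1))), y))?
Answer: Add(Rational(-262796521, 3583982035864170), Mul(Rational(4934797777, 7167964071728340), Pow(46, Rational(1, 2)))) ≈ 4.5960e-6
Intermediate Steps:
Function('s')(p) = 1118
Function('B')(y) = Add(y, Mul(2, Pow(y, 2), Pow(Add(-10, y), -1), Pow(Add(8, y), Rational(1, 2)))) (Function('B')(y) = Add(y, Mul(Mul(Pow(Add(8, y), Rational(1, 2)), Mul(Mul(2, y), Pow(Add(-10, y), -1))), y)) = Add(y, Mul(Mul(Pow(Add(8, y), Rational(1, 2)), Mul(2, y, Pow(Add(-10, y), -1))), y)) = Add(y, Mul(Mul(2, y, Pow(Add(-10, y), -1), Pow(Add(8, y), Rational(1, 2))), y)) = Add(y, Mul(2, Pow(y, 2), Pow(Add(-10, y), -1), Pow(Add(8, y), Rational(1, 2)))))
Pow(Add(Function('s')(q), Function('B')(2246)), -1) = Pow(Add(1118, Mul(2246, Pow(Add(-10, 2246), -1), Add(-10, 2246, Mul(2, 2246, Pow(Add(8, 2246), Rational(1, 2)))))), -1) = Pow(Add(1118, Mul(2246, Pow(2236, -1), Add(-10, 2246, Mul(2, 2246, Pow(2254, Rational(1, 2)))))), -1) = Pow(Add(1118, Mul(2246, Rational(1, 2236), Add(-10, 2246, Mul(2, 2246, Mul(7, Pow(46, Rational(1, 2))))))), -1) = Pow(Add(1118, Mul(2246, Rational(1, 2236), Add(-10, 2246, Mul(31444, Pow(46, Rational(1, 2)))))), -1) = Pow(Add(1118, Mul(2246, Rational(1, 2236), Add(2236, Mul(31444, Pow(46, Rational(1, 2)))))), -1) = Pow(Add(1118, Add(2246, Mul(Rational(17655806, 559), Pow(46, Rational(1, 2))))), -1) = Pow(Add(3364, Mul(Rational(17655806, 559), Pow(46, Rational(1, 2)))), -1)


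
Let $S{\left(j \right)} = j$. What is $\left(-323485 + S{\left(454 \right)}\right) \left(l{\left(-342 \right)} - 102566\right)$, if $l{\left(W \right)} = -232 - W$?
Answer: $33096464136$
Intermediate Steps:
$\left(-323485 + S{\left(454 \right)}\right) \left(l{\left(-342 \right)} - 102566\right) = \left(-323485 + 454\right) \left(\left(-232 - -342\right) - 102566\right) = - 323031 \left(\left(-232 + 342\right) - 102566\right) = - 323031 \left(110 - 102566\right) = \left(-323031\right) \left(-102456\right) = 33096464136$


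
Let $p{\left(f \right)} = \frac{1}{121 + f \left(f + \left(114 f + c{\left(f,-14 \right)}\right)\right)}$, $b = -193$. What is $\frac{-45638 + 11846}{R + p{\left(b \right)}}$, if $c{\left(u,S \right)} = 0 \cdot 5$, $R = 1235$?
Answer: $- \frac{144756682752}{5290438661} \approx -27.362$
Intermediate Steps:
$c{\left(u,S \right)} = 0$
$p{\left(f \right)} = \frac{1}{121 + 115 f^{2}}$ ($p{\left(f \right)} = \frac{1}{121 + f \left(f + \left(114 f + 0\right)\right)} = \frac{1}{121 + f \left(f + 114 f\right)} = \frac{1}{121 + f 115 f} = \frac{1}{121 + 115 f^{2}}$)
$\frac{-45638 + 11846}{R + p{\left(b \right)}} = \frac{-45638 + 11846}{1235 + \frac{1}{121 + 115 \left(-193\right)^{2}}} = - \frac{33792}{1235 + \frac{1}{121 + 115 \cdot 37249}} = - \frac{33792}{1235 + \frac{1}{121 + 4283635}} = - \frac{33792}{1235 + \frac{1}{4283756}} = - \frac{33792}{\frac{5290438661}{4283756}} = \left(-33792\right) \frac{4283756}{5290438661} = - \frac{144756682752}{5290438661}$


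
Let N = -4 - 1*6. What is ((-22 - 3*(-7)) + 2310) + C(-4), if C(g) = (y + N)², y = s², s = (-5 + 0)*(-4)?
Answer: 154409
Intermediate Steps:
s = 20 (s = -5*(-4) = 20)
N = -10 (N = -4 - 6 = -10)
y = 400 (y = 20² = 400)
C(g) = 152100 (C(g) = (400 - 10)² = 390² = 152100)
((-22 - 3*(-7)) + 2310) + C(-4) = ((-22 - 3*(-7)) + 2310) + 152100 = ((-22 + 21) + 2310) + 152100 = (-1 + 2310) + 152100 = 2309 + 152100 = 154409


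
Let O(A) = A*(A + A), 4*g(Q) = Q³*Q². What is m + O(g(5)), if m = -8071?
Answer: 9701057/8 ≈ 1.2126e+6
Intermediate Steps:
g(Q) = Q⁵/4 (g(Q) = (Q³*Q²)/4 = Q⁵/4)
O(A) = 2*A² (O(A) = A*(2*A) = 2*A²)
m + O(g(5)) = -8071 + 2*((¼)*5⁵)² = -8071 + 2*((¼)*3125)² = -8071 + 2*(3125/4)² = -8071 + 2*(9765625/16) = -8071 + 9765625/8 = 9701057/8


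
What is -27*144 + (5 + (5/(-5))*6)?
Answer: -3889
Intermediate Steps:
-27*144 + (5 + (5/(-5))*6) = -3888 + (5 + (5*(-1/5))*6) = -3888 + (5 - 1*6) = -3888 + (5 - 6) = -3888 - 1 = -3889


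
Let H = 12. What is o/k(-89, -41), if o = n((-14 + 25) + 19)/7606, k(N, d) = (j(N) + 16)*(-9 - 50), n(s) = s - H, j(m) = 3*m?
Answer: 9/56318627 ≈ 1.5981e-7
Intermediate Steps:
n(s) = -12 + s (n(s) = s - 1*12 = s - 12 = -12 + s)
k(N, d) = -944 - 177*N (k(N, d) = (3*N + 16)*(-9 - 50) = (16 + 3*N)*(-59) = -944 - 177*N)
o = 9/3803 (o = (-12 + ((-14 + 25) + 19))/7606 = (-12 + (11 + 19))*(1/7606) = (-12 + 30)*(1/7606) = 18*(1/7606) = 9/3803 ≈ 0.0023666)
o/k(-89, -41) = 9/(3803*(-944 - 177*(-89))) = 9/(3803*(-944 + 15753)) = (9/3803)/14809 = (9/3803)*(1/14809) = 9/56318627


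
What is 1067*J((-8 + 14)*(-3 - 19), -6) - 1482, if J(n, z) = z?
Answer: -7884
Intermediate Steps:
1067*J((-8 + 14)*(-3 - 19), -6) - 1482 = 1067*(-6) - 1482 = -6402 - 1482 = -7884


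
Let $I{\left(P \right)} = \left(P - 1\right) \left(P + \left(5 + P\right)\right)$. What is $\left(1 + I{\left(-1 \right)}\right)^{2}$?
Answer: $25$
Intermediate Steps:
$I{\left(P \right)} = \left(-1 + P\right) \left(5 + 2 P\right)$
$\left(1 + I{\left(-1 \right)}\right)^{2} = \left(1 + \left(-5 + 2 \left(-1\right)^{2} + 3 \left(-1\right)\right)\right)^{2} = \left(1 - 6\right)^{2} = \left(-5\right)^{2} = 25$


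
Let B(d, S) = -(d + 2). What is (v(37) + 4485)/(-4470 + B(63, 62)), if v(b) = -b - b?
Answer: -4411/4535 ≈ -0.97266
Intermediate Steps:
v(b) = -2*b
B(d, S) = -2 - d (B(d, S) = -(2 + d) = -2 - d)
(v(37) + 4485)/(-4470 + B(63, 62)) = (-2*37 + 4485)/(-4470 + (-2 - 1*63)) = (-74 + 4485)/(-4470 + (-2 - 63)) = 4411/(-4470 - 65) = 4411/(-4535) = 4411*(-1/4535) = -4411/4535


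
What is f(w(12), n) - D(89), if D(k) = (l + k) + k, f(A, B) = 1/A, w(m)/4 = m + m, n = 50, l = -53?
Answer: -11999/96 ≈ -124.99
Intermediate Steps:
w(m) = 8*m (w(m) = 4*(m + m) = 4*(2*m) = 8*m)
D(k) = -53 + 2*k (D(k) = (-53 + k) + k = -53 + 2*k)
f(w(12), n) - D(89) = 1/(8*12) - (-53 + 2*89) = 1/96 - (-53 + 178) = 1/96 - 1*125 = 1/96 - 125 = -11999/96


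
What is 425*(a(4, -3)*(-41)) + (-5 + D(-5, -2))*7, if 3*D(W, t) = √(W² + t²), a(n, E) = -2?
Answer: 34815 + 7*√29/3 ≈ 34828.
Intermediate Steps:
D(W, t) = √(W² + t²)/3
425*(a(4, -3)*(-41)) + (-5 + D(-5, -2))*7 = 425*(-2*(-41)) + (-5 + √((-5)² + (-2)²)/3)*7 = 425*82 + (-5 + √(25 + 4)/3)*7 = 34850 + (-5 + √29/3)*7 = 34850 + (-35 + 7*√29/3) = 34815 + 7*√29/3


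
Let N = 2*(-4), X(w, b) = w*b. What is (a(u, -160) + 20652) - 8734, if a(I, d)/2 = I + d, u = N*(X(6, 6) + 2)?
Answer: 10990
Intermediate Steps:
X(w, b) = b*w
N = -8
u = -304 (u = -8*(6*6 + 2) = -8*(36 + 2) = -8*38 = -304)
a(I, d) = 2*I + 2*d (a(I, d) = 2*(I + d) = 2*I + 2*d)
(a(u, -160) + 20652) - 8734 = ((2*(-304) + 2*(-160)) + 20652) - 8734 = ((-608 - 320) + 20652) - 8734 = (-928 + 20652) - 8734 = 19724 - 8734 = 10990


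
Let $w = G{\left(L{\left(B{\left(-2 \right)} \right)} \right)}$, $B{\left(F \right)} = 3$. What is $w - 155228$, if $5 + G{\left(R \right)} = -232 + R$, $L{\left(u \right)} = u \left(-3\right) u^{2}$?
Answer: $-155546$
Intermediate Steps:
$L{\left(u \right)} = - 3 u^{3}$ ($L{\left(u \right)} = - 3 u u^{2} = - 3 u^{3}$)
$G{\left(R \right)} = -237 + R$ ($G{\left(R \right)} = -5 + \left(-232 + R\right) = -237 + R$)
$w = -318$ ($w = -237 - 3 \cdot 3^{3} = -237 - 81 = -318$)
$w - 155228 = -318 - 155228 = -155546$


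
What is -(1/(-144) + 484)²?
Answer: -4857393025/20736 ≈ -2.3425e+5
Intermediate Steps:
-(1/(-144) + 484)² = -(-1/144 + 484)² = -(69695/144)² = -1*4857393025/20736 = -4857393025/20736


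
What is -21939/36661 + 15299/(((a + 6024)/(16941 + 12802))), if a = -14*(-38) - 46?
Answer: 2383144435841/34094730 ≈ 69898.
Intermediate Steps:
a = 486 (a = 532 - 46 = 486)
-21939/36661 + 15299/(((a + 6024)/(16941 + 12802))) = -21939/36661 + 15299/(((486 + 6024)/(16941 + 12802))) = -21939*1/36661 + 15299/((6510/29743)) = -21939/36661 + 15299/((6510*(1/29743))) = -21939/36661 + 15299/(930/4249) = -21939/36661 + 15299*(4249/930) = -21939/36661 + 65005451/930 = 2383144435841/34094730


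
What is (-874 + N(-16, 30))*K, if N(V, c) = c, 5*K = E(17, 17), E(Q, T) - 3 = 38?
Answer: -34604/5 ≈ -6920.8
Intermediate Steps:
E(Q, T) = 41 (E(Q, T) = 3 + 38 = 41)
K = 41/5 (K = (⅕)*41 = 41/5 ≈ 8.2000)
(-874 + N(-16, 30))*K = (-874 + 30)*(41/5) = -844*41/5 = -34604/5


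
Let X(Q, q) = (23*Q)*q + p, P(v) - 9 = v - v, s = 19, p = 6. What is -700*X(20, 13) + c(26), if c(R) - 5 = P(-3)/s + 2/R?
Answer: -1034978029/247 ≈ -4.1902e+6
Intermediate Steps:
P(v) = 9 (P(v) = 9 + (v - v) = 9 + 0 = 9)
X(Q, q) = 6 + 23*Q*q (X(Q, q) = (23*Q)*q + 6 = 23*Q*q + 6 = 6 + 23*Q*q)
c(R) = 104/19 + 2/R (c(R) = 5 + (9/19 + 2/R) = 104/19 + 2/R)
-700*X(20, 13) + c(26) = -700*(6 + 23*20*13) + (104/19 + 2/26) = -700*(6 + 5980) + (104/19 + 2*(1/26)) = -700*5986 + (104/19 + 1/13) = -4190200 + 1371/247 = -1034978029/247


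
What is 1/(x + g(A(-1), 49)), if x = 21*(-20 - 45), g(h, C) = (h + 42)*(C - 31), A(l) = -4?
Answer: -1/681 ≈ -0.0014684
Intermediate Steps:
g(h, C) = (-31 + C)*(42 + h) (g(h, C) = (42 + h)*(-31 + C) = (-31 + C)*(42 + h))
x = -1365 (x = 21*(-65) = -1365)
1/(x + g(A(-1), 49)) = 1/(-1365 + (-1302 - 31*(-4) + 42*49 + 49*(-4))) = 1/(-1365 + (-1302 + 124 + 2058 - 196)) = 1/(-1365 + 684) = 1/(-681) = -1/681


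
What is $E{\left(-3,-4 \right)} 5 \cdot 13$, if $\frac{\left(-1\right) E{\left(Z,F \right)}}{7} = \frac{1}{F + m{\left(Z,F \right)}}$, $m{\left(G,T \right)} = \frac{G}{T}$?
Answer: $140$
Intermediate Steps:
$E{\left(Z,F \right)} = - \frac{7}{F + \frac{Z}{F}}$
$E{\left(-3,-4 \right)} 5 \cdot 13 = \left(-7\right) \left(-4\right) \frac{1}{-3 + \left(-4\right)^{2}} \cdot 5 \cdot 13 = \left(-7\right) \left(-4\right) \frac{1}{-3 + 16} \cdot 5 \cdot 13 = \left(-7\right) \left(-4\right) \frac{1}{13} \cdot 5 \cdot 13 = \frac{28}{13} \cdot 5 \cdot 13 = \frac{140}{13} \cdot 13 = 140$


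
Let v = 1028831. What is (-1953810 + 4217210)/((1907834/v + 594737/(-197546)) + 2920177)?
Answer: 460016695046428400/593500769017457419 ≈ 0.77509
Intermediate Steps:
(-1953810 + 4217210)/((1907834/v + 594737/(-197546)) + 2920177) = (-1953810 + 4217210)/((1907834/1028831 + 594737/(-197546)) + 2920177) = 2263400/((1907834*(1/1028831) + 594737*(-1/197546)) + 2920177) = 2263400/((1907834/1028831 - 594737/197546) + 2920177) = 2263400/(-234998887083/203241448726 + 2920177) = 2263400/(593500769017457419/203241448726) = 2263400*(203241448726/593500769017457419) = 460016695046428400/593500769017457419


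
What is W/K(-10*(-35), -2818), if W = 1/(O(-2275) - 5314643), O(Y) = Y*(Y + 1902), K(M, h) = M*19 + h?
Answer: -1/17113972576 ≈ -5.8432e-11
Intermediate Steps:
K(M, h) = h + 19*M (K(M, h) = 19*M + h = h + 19*M)
O(Y) = Y*(1902 + Y)
W = -1/4466068 (W = 1/(-2275*(1902 - 2275) - 5314643) = 1/(-2275*(-373) - 5314643) = 1/(848575 - 5314643) = 1/(-4466068) = -1/4466068 ≈ -2.2391e-7)
W/K(-10*(-35), -2818) = -1/(4466068*(-2818 + 19*(-10*(-35)))) = -1/(4466068*(-2818 + 19*350)) = -1/(4466068*(-2818 + 6650)) = -1/4466068/3832 = -1/4466068*1/3832 = -1/17113972576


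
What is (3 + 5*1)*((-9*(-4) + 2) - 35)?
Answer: 24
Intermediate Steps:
(3 + 5*1)*((-9*(-4) + 2) - 35) = (3 + 5)*((36 + 2) - 35) = 8*(38 - 35) = 8*3 = 24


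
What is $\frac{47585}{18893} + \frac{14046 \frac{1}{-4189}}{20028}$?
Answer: $\frac{665331211457}{264178589626} \approx 2.5185$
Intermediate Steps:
$\frac{47585}{18893} + \frac{14046 \frac{1}{-4189}}{20028} = 47585 \cdot \frac{1}{18893} + 14046 \left(- \frac{1}{4189}\right) \frac{1}{20028} = \frac{47585}{18893} - \frac{2341}{13982882} = \frac{665331211457}{264178589626}$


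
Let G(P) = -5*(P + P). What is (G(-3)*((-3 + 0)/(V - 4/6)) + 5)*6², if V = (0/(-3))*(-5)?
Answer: 5040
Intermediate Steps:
G(P) = -10*P
V = 0 (V = (0*(-⅓))*(-5) = 0*(-5) = 0)
(G(-3)*((-3 + 0)/(V - 4/6)) + 5)*6² = ((-10*(-3))*((-3 + 0)/(0 - 4/6)) + 5)*6² = (30*(-3/(0 - 4*⅙)) + 5)*36 = (30*(-3/(0 - ⅔)) + 5)*36 = (30*(-3/(-⅔)) + 5)*36 = (30*(-3*(-3/2)) + 5)*36 = (30*(9/2) + 5)*36 = (135 + 5)*36 = 140*36 = 5040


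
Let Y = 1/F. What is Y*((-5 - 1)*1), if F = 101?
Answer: -6/101 ≈ -0.059406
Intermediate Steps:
Y = 1/101 ≈ 0.0099010
Y*((-5 - 1)*1) = ((-5 - 1)*1)/101 = (-6*1)/101 = (1/101)*(-6) = -6/101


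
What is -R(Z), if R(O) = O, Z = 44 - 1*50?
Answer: 6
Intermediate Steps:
Z = -6 (Z = 44 - 50 = -6)
-R(Z) = -1*(-6) = 6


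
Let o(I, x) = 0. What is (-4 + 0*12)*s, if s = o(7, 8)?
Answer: 0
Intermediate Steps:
s = 0
(-4 + 0*12)*s = (-4 + 0*12)*0 = (-4 + 0)*0 = -4*0 = 0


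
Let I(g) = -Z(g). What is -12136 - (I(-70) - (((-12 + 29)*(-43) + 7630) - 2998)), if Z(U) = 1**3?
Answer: -8234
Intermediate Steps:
Z(U) = 1
I(g) = -1 (I(g) = -1*1 = -1)
-12136 - (I(-70) - (((-12 + 29)*(-43) + 7630) - 2998)) = -12136 - (-1 - (((-12 + 29)*(-43) + 7630) - 2998)) = -12136 - (-1 - ((17*(-43) + 7630) - 2998)) = -12136 - (-1 - ((-731 + 7630) - 2998)) = -12136 - (-1 - (6899 - 2998)) = -12136 - (-1 - 1*3901) = -12136 - (-1 - 3901) = -12136 - 1*(-3902) = -12136 + 3902 = -8234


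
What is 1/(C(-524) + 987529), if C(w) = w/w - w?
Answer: 1/988054 ≈ 1.0121e-6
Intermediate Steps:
C(w) = 1 - w
1/(C(-524) + 987529) = 1/((1 - 1*(-524)) + 987529) = 1/((1 + 524) + 987529) = 1/(525 + 987529) = 1/988054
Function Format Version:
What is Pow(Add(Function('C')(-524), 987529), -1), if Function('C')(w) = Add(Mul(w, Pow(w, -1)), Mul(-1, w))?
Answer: Rational(1, 988054) ≈ 1.0121e-6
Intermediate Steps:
Function('C')(w) = Add(1, Mul(-1, w))
Pow(Add(Function('C')(-524), 987529), -1) = Pow(Add(Add(1, Mul(-1, -524)), 987529), -1) = Pow(Add(Add(1, 524), 987529), -1) = Pow(Add(525, 987529), -1) = Pow(988054, -1) = Rational(1, 988054)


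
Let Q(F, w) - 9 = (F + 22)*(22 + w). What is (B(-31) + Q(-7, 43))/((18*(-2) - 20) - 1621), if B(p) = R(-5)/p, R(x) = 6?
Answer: -782/1333 ≈ -0.58665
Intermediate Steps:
Q(F, w) = 9 + (22 + F)*(22 + w) (Q(F, w) = 9 + (F + 22)*(22 + w) = 9 + (22 + F)*(22 + w))
B(p) = 6/p
(B(-31) + Q(-7, 43))/((18*(-2) - 20) - 1621) = (6/(-31) + (493 + 22*(-7) + 22*43 - 7*43))/((18*(-2) - 20) - 1621) = (6*(-1/31) + (493 - 154 + 946 - 301))/((-36 - 20) - 1621) = (-6/31 + 984)/(-56 - 1621) = (30498/31)/(-1677) = (30498/31)*(-1/1677) = -782/1333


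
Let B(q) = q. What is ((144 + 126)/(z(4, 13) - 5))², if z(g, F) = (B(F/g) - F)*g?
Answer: 18225/484 ≈ 37.655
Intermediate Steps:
z(g, F) = g*(-F + F/g) (z(g, F) = (F/g - F)*g = (-F + F/g)*g = g*(-F + F/g))
((144 + 126)/(z(4, 13) - 5))² = ((144 + 126)/(13*(1 - 1*4) - 5))² = (270/(13*(1 - 4) - 5))² = (270/(13*(-3) - 5))² = (270/(-39 - 5))² = (270/(-44))² = (270*(-1/44))² = (-135/22)² = 18225/484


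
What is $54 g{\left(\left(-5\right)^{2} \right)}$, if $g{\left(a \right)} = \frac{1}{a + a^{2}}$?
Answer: $\frac{27}{325} \approx 0.083077$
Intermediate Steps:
$54 g{\left(\left(-5\right)^{2} \right)} = 54 \frac{1}{\left(-5\right)^{2} \left(1 + \left(-5\right)^{2}\right)} = 54 \frac{1}{25 \left(1 + 25\right)} = 54 \frac{1}{25 \cdot 26} = 54 \cdot \frac{1}{25} \cdot \frac{1}{26} = 54 \cdot \frac{1}{650} = \frac{27}{325}$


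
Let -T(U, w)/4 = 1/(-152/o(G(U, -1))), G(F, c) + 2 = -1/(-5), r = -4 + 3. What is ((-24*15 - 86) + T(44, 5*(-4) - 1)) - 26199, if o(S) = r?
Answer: -1012511/38 ≈ -26645.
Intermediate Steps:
r = -1
G(F, c) = -9/5 (G(F, c) = -2 - 1/(-5) = -2 - 1*(-⅕) = -2 + ⅕ = -9/5)
o(S) = -1
T(U, w) = -1/38 (T(U, w) = -4/((-152/(-1))) = -4/((-152*(-1))) = -4/152 = -4*1/152 = -1/38)
((-24*15 - 86) + T(44, 5*(-4) - 1)) - 26199 = ((-24*15 - 86) - 1/38) - 26199 = ((-360 - 86) - 1/38) - 26199 = (-446 - 1/38) - 26199 = -16949/38 - 26199 = -1012511/38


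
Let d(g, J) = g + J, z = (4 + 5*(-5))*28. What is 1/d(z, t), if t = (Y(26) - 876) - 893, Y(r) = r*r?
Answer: -1/1681 ≈ -0.00059488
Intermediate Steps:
Y(r) = r²
z = -588 (z = (4 - 25)*28 = -21*28 = -588)
t = -1093 (t = (26² - 876) - 893 = (676 - 876) - 893 = -200 - 893 = -1093)
d(g, J) = J + g
1/d(z, t) = 1/(-1093 - 588) = 1/(-1681) = -1/1681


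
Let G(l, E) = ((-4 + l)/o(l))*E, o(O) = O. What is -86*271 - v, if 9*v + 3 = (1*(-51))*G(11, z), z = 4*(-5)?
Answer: -771467/33 ≈ -23378.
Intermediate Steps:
z = -20
G(l, E) = E*(-4 + l)/l (G(l, E) = ((-4 + l)/l)*E = E*(-4 + l)/l)
v = 2369/33 (v = -⅓ + ((1*(-51))*(-20*(-4 + 11)/11))/9 = -⅓ + (-(-1020)*7/11)/9 = -⅓ + (-51*(-140/11))/9 = -⅓ + (⅑)*(7140/11) = -⅓ + 2380/33 = 2369/33 ≈ 71.788)
-86*271 - v = -86*271 - 1*2369/33 = -23306 - 2369/33 = -771467/33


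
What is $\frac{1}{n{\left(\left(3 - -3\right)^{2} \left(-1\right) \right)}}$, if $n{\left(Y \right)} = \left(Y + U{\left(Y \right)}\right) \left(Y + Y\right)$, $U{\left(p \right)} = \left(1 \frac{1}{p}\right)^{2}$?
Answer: $\frac{18}{46655} \approx 0.00038581$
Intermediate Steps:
$U{\left(p \right)} = \frac{1}{p^{2}}$ ($U{\left(p \right)} = \left(\frac{1}{p}\right)^{2} = \frac{1}{p^{2}}$)
$n{\left(Y \right)} = 2 Y \left(Y + \frac{1}{Y^{2}}\right)$ ($n{\left(Y \right)} = \left(Y + \frac{1}{Y^{2}}\right) \left(Y + Y\right) = \left(Y + \frac{1}{Y^{2}}\right) 2 Y = 2 Y \left(Y + \frac{1}{Y^{2}}\right)$)
$\frac{1}{n{\left(\left(3 - -3\right)^{2} \left(-1\right) \right)}} = \frac{1}{2 \frac{1}{\left(3 - -3\right)^{2} \left(-1\right)} \left(1 + \left(\left(3 - -3\right)^{2} \left(-1\right)\right)^{3}\right)} = \frac{1}{2 \frac{1}{\left(3 + \left(-1 + 4\right)\right)^{2} \left(-1\right)} \left(1 + \left(\left(3 + \left(-1 + 4\right)\right)^{2} \left(-1\right)\right)^{3}\right)} = \frac{1}{2 \frac{1}{\left(3 + 3\right)^{2} \left(-1\right)} \left(1 + \left(\left(3 + 3\right)^{2} \left(-1\right)\right)^{3}\right)} = \frac{1}{2 \frac{1}{6^{2} \left(-1\right)} \left(1 + \left(6^{2} \left(-1\right)\right)^{3}\right)} = \frac{1}{2 \frac{1}{36 \left(-1\right)} \left(1 + \left(36 \left(-1\right)\right)^{3}\right)} = \frac{1}{2 \frac{1}{-36} \left(1 + \left(-36\right)^{3}\right)} = \frac{1}{2 \left(- \frac{1}{36}\right) \left(1 - 46656\right)} = \frac{1}{2 \left(- \frac{1}{36}\right) \left(-46655\right)} = \frac{1}{\frac{46655}{18}} = \frac{18}{46655}$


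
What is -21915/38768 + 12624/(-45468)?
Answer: -123819871/146891952 ≈ -0.84293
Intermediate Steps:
-21915/38768 + 12624/(-45468) = -21915*1/38768 + 12624*(-1/45468) = -21915/38768 - 1052/3789 = -123819871/146891952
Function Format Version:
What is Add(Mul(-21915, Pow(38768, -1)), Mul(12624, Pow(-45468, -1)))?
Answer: Rational(-123819871, 146891952) ≈ -0.84293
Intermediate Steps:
Add(Mul(-21915, Pow(38768, -1)), Mul(12624, Pow(-45468, -1))) = Add(Mul(-21915, Rational(1, 38768)), Mul(12624, Rational(-1, 45468))) = Add(Rational(-21915, 38768), Rational(-1052, 3789)) = Rational(-123819871, 146891952)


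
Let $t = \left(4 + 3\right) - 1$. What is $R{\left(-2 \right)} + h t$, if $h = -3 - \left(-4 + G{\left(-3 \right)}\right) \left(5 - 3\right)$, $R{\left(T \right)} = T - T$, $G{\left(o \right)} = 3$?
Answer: $-6$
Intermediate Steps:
$R{\left(T \right)} = 0$
$h = -1$ ($h = -3 - \left(-4 + 3\right) \left(5 - 3\right) = -3 - \left(-1\right) 2 = -3 - -2 = -3 + 2 = -1$)
$t = 6$ ($t = 7 - 1 = 6$)
$R{\left(-2 \right)} + h t = 0 - 6 = -6$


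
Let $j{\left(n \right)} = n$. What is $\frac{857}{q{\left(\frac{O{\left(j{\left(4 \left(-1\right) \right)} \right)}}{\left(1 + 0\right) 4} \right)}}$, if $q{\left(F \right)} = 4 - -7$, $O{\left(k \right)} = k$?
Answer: $\frac{857}{11} \approx 77.909$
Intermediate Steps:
$q{\left(F \right)} = 11$ ($q{\left(F \right)} = 4 + 7 = 11$)
$\frac{857}{q{\left(\frac{O{\left(j{\left(4 \left(-1\right) \right)} \right)}}{\left(1 + 0\right) 4} \right)}} = \frac{857}{11}$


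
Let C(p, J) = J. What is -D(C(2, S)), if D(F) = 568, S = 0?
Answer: -568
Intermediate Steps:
-D(C(2, S)) = -1*568 = -568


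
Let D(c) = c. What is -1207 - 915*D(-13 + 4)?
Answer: 7028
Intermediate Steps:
-1207 - 915*D(-13 + 4) = -1207 - 915*(-13 + 4) = -1207 - 915*(-9) = -1207 + 8235 = 7028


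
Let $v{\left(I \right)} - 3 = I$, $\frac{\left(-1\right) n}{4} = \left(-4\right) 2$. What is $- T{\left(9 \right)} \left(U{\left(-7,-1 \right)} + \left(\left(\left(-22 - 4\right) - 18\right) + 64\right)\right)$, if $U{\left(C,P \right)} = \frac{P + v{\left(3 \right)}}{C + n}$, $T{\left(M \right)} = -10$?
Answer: $202$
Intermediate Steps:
$n = 32$ ($n = - 4 \left(\left(-4\right) 2\right) = \left(-4\right) \left(-8\right) = 32$)
$v{\left(I \right)} = 3 + I$
$U{\left(C,P \right)} = \frac{6 + P}{32 + C}$ ($U{\left(C,P \right)} = \frac{P + \left(3 + 3\right)}{C + 32} = \frac{P + 6}{32 + C} = \frac{6 + P}{32 + C}$)
$- T{\left(9 \right)} \left(U{\left(-7,-1 \right)} + \left(\left(\left(-22 - 4\right) - 18\right) + 64\right)\right) = \left(-1\right) \left(-10\right) \left(\frac{6 - 1}{32 - 7} + \left(\left(\left(-22 - 4\right) - 18\right) + 64\right)\right) = 10 \left(\frac{1}{25} \cdot 5 + \left(\left(-26 - 18\right) + 64\right)\right) = 10 \left(\frac{1}{25} \cdot 5 + \left(-44 + 64\right)\right) = 10 \left(\frac{1}{5} + 20\right) = 10 \cdot \frac{101}{5} = 202$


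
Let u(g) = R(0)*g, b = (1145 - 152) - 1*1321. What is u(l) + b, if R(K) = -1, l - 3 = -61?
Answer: -270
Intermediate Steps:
l = -58 (l = 3 - 61 = -58)
b = -328 (b = 993 - 1321 = -328)
u(g) = -g
u(l) + b = -1*(-58) - 328 = 58 - 328 = -270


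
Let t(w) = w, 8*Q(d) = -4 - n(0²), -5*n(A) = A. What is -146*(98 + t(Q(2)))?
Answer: -14235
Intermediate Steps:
n(A) = -A/5
Q(d) = -½ (Q(d) = (-4 - (-1)*0²/5)/8 = (-4 - (-1)*0/5)/8 = (-4 - 1*0)/8 = (-4 + 0)/8 = (⅛)*(-4) = -½)
-146*(98 + t(Q(2))) = -146*(98 - ½) = -146*195/2 = -14235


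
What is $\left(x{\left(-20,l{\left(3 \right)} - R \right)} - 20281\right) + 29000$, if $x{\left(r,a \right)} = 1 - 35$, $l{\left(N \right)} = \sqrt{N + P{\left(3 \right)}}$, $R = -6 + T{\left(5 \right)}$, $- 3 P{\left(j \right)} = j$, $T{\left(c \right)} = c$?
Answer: $8685$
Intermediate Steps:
$P{\left(j \right)} = - \frac{j}{3}$
$R = -1$ ($R = -6 + 5 = -1$)
$l{\left(N \right)} = \sqrt{-1 + N}$ ($l{\left(N \right)} = \sqrt{N - 1} = \sqrt{-1 + N}$)
$x{\left(r,a \right)} = -34$
$\left(x{\left(-20,l{\left(3 \right)} - R \right)} - 20281\right) + 29000 = \left(-34 - 20281\right) + 29000 = -20315 + 29000 = 8685$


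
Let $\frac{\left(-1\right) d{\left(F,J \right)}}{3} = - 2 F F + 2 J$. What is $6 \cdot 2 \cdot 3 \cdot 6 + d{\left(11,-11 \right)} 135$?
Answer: $107136$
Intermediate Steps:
$d{\left(F,J \right)} = - 6 J + 6 F^{2}$ ($d{\left(F,J \right)} = - 3 \left(- 2 F F + 2 J\right) = - 3 \left(- 2 F^{2} + 2 J\right) = - 6 J + 6 F^{2}$)
$6 \cdot 2 \cdot 3 \cdot 6 + d{\left(11,-11 \right)} 135 = 6 \cdot 2 \cdot 3 \cdot 6 + \left(\left(-6\right) \left(-11\right) + 6 \cdot 11^{2}\right) 135 = 12 \cdot 18 + \left(66 + 6 \cdot 121\right) 135 = 216 + \left(66 + 726\right) 135 = 216 + 792 \cdot 135 = 216 + 106920 = 107136$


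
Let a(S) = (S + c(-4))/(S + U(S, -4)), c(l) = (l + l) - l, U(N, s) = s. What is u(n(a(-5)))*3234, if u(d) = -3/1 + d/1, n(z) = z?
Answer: -6468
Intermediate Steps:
c(l) = l (c(l) = 2*l - l = l)
a(S) = 1 (a(S) = (S - 4)/(S - 4) = (-4 + S)/(-4 + S) = 1)
u(d) = -3 + d (u(d) = -3*1 + d*1 = -3 + d)
u(n(a(-5)))*3234 = (-3 + 1)*3234 = -2*3234 = -6468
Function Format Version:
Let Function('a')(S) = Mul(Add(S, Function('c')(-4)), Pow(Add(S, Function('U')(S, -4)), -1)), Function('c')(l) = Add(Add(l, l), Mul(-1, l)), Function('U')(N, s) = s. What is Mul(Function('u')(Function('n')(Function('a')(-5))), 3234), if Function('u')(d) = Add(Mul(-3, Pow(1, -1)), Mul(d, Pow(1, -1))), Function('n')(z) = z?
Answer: -6468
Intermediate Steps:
Function('c')(l) = l (Function('c')(l) = Add(Mul(2, l), Mul(-1, l)) = l)
Function('a')(S) = 1 (Function('a')(S) = Mul(Add(S, -4), Pow(Add(S, -4), -1)) = Mul(Add(-4, S), Pow(Add(-4, S), -1)) = 1)
Function('u')(d) = Add(-3, d) (Function('u')(d) = Add(Mul(-3, 1), Mul(d, 1)) = Add(-3, d))
Mul(Function('u')(Function('n')(Function('a')(-5))), 3234) = Mul(Add(-3, 1), 3234) = Mul(-2, 3234) = -6468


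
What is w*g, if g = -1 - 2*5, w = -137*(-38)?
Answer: -57266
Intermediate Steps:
w = 5206
g = -11 (g = -1 - 10 = -11)
w*g = 5206*(-11) = -57266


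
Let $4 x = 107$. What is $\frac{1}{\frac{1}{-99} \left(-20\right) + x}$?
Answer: $\frac{396}{10673} \approx 0.037103$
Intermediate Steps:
$x = \frac{107}{4}$ ($x = \frac{1}{4} \cdot 107 = \frac{107}{4} \approx 26.75$)
$\frac{1}{\frac{1}{-99} \left(-20\right) + x} = \frac{1}{\frac{1}{-99} \left(-20\right) + \frac{107}{4}} = \frac{1}{\left(- \frac{1}{99}\right) \left(-20\right) + \frac{107}{4}} = \frac{1}{\frac{20}{99} + \frac{107}{4}} = \frac{1}{\frac{10673}{396}} = \frac{396}{10673}$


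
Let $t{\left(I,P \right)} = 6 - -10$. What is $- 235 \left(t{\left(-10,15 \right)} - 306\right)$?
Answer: $68150$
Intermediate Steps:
$t{\left(I,P \right)} = 16$ ($t{\left(I,P \right)} = 6 + 10 = 16$)
$- 235 \left(t{\left(-10,15 \right)} - 306\right) = - 235 \left(16 - 306\right) = \left(-235\right) \left(-290\right) = 68150$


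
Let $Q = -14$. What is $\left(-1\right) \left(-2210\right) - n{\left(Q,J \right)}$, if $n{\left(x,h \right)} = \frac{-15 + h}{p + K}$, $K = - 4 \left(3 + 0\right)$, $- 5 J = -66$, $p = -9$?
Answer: $\frac{77347}{35} \approx 2209.9$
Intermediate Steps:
$J = \frac{66}{5}$ ($J = \left(- \frac{1}{5}\right) \left(-66\right) = \frac{66}{5} \approx 13.2$)
$K = -12$ ($K = \left(-4\right) 3 = -12$)
$n{\left(x,h \right)} = \frac{5}{7} - \frac{h}{21}$ ($n{\left(x,h \right)} = \frac{-15 + h}{-9 - 12} = \frac{-15 + h}{-21} = \left(-15 + h\right) \left(- \frac{1}{21}\right) = \frac{5}{7} - \frac{h}{21}$)
$\left(-1\right) \left(-2210\right) - n{\left(Q,J \right)} = \left(-1\right) \left(-2210\right) - \left(\frac{5}{7} - \frac{22}{35}\right) = 2210 - \left(\frac{5}{7} - \frac{22}{35}\right) = 2210 - \frac{3}{35} = \frac{77347}{35}$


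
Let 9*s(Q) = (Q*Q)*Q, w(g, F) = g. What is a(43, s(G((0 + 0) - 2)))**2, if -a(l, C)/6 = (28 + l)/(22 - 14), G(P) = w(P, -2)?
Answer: 45369/16 ≈ 2835.6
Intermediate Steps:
G(P) = P
s(Q) = Q**3/9 (s(Q) = ((Q*Q)*Q)/9 = (Q**2*Q)/9 = Q**3/9)
a(l, C) = -21 - 3*l/4 (a(l, C) = -6*(28 + l)/(22 - 14) = -6*(28 + l)/8 = -6*(7/2 + l/8) = -21 - 3*l/4)
a(43, s(G((0 + 0) - 2)))**2 = (-21 - 3/4*43)**2 = (-21 - 129/4)**2 = (-213/4)**2 = 45369/16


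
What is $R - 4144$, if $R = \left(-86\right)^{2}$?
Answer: $3252$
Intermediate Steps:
$R = 7396$
$R - 4144 = 7396 - 4144 = 3252$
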